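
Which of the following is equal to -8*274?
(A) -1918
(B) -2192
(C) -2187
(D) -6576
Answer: B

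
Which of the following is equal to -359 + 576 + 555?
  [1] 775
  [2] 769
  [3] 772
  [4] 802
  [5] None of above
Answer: 3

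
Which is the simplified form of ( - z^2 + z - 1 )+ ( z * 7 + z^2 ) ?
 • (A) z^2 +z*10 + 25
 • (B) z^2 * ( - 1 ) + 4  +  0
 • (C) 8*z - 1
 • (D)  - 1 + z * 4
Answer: C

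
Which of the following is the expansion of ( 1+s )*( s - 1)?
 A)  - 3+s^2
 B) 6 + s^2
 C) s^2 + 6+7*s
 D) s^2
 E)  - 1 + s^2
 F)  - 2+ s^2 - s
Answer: E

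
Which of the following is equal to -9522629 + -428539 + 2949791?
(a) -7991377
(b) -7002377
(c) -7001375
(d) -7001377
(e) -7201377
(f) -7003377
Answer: d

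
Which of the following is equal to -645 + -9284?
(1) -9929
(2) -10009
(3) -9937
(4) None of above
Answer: 1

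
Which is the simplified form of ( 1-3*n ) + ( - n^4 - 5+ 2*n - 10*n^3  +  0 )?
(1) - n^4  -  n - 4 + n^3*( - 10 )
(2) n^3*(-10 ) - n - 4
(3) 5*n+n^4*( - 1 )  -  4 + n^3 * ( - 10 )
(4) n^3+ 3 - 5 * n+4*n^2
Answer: 1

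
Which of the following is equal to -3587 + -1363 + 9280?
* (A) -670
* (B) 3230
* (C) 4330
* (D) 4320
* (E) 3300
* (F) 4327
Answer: C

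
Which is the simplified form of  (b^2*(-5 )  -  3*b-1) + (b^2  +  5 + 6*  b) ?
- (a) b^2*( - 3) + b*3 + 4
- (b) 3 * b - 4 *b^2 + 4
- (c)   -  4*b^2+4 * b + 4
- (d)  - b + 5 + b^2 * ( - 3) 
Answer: b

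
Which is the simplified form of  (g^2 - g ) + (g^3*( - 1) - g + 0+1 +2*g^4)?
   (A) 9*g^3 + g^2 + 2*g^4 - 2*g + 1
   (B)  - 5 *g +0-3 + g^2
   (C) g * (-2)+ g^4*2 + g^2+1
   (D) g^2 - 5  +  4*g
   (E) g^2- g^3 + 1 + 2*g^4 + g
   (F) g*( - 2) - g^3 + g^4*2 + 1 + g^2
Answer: F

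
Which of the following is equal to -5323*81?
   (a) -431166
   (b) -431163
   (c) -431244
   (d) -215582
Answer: b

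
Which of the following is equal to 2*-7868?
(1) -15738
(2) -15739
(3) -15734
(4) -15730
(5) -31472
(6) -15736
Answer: 6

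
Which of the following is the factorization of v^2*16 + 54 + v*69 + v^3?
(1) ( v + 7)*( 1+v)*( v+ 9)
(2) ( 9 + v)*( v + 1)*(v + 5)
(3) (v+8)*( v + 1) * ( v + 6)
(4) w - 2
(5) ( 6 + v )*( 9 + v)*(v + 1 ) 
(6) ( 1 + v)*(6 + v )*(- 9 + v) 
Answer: 5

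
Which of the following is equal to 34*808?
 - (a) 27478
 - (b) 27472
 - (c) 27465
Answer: b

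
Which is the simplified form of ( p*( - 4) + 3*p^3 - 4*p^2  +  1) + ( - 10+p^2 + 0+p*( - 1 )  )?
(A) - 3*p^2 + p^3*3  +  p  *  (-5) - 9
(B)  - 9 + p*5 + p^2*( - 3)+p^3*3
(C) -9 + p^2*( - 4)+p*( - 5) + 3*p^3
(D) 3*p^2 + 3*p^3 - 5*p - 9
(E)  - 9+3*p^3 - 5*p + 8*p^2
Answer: A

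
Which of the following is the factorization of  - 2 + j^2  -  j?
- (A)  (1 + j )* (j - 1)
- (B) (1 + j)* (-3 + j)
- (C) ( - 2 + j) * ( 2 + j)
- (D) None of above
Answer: D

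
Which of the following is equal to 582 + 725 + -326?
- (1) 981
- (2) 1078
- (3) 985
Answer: 1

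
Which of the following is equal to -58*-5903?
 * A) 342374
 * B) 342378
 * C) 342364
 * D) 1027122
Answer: A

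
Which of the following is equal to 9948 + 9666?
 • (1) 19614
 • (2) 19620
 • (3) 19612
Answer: 1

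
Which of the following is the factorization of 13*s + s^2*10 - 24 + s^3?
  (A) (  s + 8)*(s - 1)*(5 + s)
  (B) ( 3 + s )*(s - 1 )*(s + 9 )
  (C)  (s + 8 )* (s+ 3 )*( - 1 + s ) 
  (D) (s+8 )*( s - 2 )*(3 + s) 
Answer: C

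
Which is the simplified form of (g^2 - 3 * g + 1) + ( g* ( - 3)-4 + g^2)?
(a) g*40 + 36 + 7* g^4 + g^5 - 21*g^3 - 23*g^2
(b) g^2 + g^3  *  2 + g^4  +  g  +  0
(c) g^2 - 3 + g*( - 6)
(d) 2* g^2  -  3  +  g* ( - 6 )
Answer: d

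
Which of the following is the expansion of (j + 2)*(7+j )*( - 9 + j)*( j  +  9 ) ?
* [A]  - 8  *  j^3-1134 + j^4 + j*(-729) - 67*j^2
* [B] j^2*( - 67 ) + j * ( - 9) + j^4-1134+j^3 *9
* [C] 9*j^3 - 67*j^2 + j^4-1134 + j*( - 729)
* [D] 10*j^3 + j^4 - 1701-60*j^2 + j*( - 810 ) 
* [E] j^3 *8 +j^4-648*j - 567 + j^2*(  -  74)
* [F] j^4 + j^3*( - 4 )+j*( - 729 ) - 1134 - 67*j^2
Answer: C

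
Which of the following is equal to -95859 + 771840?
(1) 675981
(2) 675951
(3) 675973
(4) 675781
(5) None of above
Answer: 1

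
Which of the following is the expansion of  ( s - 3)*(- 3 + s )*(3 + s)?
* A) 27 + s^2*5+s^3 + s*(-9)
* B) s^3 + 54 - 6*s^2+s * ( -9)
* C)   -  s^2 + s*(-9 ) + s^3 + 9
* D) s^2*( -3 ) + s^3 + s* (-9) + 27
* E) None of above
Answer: D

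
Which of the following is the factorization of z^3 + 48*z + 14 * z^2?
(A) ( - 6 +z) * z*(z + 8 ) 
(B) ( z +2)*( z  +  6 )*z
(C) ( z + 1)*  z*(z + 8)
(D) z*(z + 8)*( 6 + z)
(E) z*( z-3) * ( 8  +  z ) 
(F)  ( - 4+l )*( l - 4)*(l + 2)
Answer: D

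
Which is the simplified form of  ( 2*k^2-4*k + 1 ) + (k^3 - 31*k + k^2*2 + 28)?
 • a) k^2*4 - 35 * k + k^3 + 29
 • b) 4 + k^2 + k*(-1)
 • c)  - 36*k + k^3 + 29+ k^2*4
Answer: a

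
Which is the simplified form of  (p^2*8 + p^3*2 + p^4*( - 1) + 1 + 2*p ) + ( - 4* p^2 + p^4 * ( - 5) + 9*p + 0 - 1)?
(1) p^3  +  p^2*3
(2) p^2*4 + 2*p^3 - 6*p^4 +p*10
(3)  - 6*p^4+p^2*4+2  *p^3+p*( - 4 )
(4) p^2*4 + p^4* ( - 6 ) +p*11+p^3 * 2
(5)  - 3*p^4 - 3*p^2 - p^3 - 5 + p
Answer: 4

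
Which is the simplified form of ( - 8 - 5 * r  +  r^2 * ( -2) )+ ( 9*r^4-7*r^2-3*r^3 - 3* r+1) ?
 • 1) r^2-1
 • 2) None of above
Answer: 2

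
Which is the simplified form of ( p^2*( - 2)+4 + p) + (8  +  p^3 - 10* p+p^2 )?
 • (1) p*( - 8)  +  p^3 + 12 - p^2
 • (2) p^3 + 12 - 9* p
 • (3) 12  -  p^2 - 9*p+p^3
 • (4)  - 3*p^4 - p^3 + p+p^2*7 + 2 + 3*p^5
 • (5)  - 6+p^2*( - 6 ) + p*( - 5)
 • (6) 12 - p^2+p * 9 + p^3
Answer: 3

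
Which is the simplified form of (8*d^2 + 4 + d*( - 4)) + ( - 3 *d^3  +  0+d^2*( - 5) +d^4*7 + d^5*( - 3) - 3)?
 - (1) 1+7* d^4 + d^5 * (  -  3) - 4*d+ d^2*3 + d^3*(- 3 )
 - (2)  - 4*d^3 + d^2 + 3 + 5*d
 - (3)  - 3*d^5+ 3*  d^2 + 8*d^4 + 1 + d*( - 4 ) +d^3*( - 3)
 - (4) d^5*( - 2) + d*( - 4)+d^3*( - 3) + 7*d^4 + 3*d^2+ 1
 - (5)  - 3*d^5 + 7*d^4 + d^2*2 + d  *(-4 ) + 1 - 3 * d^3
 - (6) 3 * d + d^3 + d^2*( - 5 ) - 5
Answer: 1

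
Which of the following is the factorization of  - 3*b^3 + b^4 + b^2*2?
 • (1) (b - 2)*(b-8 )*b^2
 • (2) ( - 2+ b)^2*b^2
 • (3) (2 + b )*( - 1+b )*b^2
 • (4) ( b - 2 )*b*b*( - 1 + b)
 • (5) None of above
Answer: 4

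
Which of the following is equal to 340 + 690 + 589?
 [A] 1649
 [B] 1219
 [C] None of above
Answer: C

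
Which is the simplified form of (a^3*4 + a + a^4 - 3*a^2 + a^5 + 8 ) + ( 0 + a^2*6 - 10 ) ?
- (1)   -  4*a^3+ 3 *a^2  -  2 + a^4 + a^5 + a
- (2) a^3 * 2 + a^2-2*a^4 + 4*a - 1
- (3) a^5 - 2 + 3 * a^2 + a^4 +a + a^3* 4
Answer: 3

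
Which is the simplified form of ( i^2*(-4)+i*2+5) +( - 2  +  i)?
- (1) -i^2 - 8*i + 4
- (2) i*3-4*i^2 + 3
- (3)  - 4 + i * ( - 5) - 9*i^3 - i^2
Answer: 2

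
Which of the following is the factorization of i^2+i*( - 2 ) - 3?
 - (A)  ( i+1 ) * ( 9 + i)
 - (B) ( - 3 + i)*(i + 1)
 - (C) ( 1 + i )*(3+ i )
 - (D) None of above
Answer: B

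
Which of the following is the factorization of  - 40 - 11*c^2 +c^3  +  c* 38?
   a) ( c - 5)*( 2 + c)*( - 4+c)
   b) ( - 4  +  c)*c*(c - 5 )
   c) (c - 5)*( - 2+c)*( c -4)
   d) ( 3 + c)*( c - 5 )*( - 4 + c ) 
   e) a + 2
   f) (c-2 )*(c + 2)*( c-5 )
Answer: c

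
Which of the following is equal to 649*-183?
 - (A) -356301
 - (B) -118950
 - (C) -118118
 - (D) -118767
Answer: D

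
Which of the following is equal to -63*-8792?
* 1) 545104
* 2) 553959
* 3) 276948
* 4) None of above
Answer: 4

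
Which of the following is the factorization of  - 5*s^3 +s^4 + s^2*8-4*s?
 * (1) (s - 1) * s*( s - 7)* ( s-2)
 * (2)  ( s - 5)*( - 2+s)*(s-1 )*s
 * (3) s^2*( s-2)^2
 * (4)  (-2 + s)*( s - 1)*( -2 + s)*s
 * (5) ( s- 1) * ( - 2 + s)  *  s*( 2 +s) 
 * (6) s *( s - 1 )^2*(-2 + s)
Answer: 4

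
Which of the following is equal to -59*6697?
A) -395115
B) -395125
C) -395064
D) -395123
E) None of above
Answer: D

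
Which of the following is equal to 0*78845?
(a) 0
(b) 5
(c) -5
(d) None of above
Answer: a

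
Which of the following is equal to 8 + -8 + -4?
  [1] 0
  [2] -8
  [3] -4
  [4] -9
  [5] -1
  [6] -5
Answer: 3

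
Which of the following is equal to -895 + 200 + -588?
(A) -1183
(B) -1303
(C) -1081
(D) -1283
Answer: D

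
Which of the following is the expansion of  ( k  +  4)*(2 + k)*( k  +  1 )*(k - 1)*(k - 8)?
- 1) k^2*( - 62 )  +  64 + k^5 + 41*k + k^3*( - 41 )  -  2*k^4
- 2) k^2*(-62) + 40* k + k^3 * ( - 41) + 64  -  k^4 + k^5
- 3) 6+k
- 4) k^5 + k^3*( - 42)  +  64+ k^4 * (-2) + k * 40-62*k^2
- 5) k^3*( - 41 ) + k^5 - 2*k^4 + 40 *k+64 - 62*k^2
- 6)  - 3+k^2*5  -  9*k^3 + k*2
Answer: 5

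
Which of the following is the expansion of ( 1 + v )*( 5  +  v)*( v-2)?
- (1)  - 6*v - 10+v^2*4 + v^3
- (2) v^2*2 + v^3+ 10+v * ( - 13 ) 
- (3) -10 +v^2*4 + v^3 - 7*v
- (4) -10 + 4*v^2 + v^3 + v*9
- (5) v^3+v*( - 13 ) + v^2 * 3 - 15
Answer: 3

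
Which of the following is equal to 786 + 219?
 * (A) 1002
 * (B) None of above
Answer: B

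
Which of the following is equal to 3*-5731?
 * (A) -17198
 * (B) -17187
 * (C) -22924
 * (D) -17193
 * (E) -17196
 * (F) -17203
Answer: D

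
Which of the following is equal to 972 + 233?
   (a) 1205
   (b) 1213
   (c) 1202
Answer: a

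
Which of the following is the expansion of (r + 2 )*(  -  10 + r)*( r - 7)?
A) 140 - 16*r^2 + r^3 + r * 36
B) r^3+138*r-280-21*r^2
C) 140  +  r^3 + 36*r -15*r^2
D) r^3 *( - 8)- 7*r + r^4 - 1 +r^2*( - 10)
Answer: C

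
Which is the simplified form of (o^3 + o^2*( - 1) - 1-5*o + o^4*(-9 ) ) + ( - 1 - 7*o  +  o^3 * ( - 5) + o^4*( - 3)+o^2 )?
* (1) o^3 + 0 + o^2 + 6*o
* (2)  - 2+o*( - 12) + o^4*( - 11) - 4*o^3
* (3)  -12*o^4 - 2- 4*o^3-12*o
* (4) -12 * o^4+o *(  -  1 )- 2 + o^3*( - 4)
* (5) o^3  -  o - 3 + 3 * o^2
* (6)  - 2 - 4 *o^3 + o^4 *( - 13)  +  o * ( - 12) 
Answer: 3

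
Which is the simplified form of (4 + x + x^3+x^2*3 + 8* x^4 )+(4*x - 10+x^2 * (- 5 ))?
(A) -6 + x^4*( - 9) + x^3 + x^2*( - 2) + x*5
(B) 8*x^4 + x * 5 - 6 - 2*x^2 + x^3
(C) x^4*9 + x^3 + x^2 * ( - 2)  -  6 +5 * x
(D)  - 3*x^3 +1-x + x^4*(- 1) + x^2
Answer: B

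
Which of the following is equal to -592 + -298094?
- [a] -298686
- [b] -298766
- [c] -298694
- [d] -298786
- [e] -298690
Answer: a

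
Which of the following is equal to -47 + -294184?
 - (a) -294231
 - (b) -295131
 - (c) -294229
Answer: a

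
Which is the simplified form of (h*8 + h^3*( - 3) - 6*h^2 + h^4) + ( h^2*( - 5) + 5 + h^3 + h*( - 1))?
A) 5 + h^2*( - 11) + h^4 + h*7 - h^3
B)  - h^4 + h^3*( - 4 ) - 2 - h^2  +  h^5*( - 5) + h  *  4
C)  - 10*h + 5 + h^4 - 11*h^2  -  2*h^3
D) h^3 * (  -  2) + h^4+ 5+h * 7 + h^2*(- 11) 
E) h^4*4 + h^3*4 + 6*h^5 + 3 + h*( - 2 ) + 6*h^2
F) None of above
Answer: D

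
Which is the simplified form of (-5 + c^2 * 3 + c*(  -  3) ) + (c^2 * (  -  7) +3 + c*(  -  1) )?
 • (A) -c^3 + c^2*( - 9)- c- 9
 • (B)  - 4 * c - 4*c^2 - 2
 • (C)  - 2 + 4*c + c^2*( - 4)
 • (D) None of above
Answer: B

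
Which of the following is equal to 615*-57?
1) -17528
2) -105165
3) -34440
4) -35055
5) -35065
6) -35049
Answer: 4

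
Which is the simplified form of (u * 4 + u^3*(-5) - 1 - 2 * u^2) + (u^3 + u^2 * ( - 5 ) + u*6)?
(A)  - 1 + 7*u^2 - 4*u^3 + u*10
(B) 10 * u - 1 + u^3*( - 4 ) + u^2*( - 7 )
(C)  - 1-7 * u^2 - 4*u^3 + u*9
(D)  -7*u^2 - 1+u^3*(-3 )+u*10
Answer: B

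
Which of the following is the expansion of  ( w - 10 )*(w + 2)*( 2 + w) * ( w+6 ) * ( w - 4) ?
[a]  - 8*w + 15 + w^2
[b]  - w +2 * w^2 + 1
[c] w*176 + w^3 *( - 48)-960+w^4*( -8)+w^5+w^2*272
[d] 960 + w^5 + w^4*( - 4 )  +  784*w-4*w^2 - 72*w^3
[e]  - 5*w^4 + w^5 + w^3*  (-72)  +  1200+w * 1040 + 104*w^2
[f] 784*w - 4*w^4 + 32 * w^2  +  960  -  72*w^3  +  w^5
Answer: f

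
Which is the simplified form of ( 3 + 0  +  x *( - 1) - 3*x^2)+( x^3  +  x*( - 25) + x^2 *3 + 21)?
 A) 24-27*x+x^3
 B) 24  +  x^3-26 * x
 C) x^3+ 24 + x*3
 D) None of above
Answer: B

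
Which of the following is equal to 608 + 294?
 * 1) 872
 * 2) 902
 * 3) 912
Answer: 2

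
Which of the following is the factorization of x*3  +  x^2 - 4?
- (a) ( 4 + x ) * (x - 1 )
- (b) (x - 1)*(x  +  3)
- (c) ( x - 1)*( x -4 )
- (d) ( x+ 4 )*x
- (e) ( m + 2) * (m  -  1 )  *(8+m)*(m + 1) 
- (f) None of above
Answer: a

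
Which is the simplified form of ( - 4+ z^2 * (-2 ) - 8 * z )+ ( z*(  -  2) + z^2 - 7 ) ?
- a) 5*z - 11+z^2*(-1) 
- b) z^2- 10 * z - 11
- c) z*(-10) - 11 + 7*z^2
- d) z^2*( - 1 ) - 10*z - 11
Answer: d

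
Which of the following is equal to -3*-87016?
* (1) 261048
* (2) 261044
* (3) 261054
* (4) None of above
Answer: 1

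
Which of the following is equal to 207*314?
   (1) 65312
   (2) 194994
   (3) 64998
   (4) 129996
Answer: 3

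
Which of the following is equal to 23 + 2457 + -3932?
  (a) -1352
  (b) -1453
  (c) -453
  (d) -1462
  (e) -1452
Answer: e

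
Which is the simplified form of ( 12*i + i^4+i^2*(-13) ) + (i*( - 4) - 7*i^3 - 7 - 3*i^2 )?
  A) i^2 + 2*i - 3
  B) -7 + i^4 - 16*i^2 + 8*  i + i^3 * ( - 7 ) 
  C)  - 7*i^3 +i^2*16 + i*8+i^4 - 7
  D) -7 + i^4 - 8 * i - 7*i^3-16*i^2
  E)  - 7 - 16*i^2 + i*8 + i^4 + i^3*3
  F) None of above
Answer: B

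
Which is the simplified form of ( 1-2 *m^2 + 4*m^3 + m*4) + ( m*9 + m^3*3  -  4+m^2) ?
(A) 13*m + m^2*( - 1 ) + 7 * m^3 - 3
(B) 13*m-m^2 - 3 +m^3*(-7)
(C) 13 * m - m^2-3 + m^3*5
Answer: A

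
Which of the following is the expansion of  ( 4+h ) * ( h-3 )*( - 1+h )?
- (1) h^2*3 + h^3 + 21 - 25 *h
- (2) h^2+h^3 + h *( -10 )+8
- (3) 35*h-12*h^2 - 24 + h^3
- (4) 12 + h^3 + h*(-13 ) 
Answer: 4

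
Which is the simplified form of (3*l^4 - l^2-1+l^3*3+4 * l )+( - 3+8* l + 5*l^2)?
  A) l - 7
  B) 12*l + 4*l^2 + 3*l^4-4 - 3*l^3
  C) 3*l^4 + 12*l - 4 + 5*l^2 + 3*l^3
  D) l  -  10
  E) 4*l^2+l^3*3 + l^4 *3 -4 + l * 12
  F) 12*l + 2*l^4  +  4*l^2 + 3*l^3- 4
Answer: E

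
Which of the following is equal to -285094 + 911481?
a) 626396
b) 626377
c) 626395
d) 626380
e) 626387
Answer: e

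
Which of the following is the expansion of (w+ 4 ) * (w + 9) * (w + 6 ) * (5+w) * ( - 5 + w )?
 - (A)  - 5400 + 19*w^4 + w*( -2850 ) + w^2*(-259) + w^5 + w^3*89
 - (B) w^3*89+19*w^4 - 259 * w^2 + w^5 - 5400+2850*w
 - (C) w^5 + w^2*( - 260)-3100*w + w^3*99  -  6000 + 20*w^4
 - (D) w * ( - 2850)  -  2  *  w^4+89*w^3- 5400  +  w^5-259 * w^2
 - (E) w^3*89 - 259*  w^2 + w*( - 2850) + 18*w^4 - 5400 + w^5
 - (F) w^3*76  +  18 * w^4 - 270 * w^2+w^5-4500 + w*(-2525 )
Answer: A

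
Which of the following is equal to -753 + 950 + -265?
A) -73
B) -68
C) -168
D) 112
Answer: B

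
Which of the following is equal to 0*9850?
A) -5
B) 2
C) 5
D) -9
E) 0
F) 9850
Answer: E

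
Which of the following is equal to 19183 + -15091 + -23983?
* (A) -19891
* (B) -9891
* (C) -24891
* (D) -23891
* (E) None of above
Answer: A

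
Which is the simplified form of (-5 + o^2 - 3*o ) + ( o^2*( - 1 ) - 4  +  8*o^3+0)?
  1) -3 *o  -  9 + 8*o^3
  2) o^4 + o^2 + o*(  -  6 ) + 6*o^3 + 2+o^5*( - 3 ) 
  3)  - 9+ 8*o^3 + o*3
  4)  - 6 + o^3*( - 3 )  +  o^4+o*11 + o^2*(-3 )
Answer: 1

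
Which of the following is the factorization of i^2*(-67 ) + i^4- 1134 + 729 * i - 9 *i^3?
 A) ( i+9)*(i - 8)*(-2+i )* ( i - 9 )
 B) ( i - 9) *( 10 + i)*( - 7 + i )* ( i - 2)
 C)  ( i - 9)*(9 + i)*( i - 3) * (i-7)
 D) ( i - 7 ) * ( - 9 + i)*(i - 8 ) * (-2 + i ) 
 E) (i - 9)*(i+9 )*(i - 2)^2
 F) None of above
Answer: F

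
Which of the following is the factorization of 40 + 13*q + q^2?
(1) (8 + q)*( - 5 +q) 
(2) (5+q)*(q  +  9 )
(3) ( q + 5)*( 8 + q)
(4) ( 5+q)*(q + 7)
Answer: 3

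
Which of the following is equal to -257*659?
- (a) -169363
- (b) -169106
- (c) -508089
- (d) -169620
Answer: a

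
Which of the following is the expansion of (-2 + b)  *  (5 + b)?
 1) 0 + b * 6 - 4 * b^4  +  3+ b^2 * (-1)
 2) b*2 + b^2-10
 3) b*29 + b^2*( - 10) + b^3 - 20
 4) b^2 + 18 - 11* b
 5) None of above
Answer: 5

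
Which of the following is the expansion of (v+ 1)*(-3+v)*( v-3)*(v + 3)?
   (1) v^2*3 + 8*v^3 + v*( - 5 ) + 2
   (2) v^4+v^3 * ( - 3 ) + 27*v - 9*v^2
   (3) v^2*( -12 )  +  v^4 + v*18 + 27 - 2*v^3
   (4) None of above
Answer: 3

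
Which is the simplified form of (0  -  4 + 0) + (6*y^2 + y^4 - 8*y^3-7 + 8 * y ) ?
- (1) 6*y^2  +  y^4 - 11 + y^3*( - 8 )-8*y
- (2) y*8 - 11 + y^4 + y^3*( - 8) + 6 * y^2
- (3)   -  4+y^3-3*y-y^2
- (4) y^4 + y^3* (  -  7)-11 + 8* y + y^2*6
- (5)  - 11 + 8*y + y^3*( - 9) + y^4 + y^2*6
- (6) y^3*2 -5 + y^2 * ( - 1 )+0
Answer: 2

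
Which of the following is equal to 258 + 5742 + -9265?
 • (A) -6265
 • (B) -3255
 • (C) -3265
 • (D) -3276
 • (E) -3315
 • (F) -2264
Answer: C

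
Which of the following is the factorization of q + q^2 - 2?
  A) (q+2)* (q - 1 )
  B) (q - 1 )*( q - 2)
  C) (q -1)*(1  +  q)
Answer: A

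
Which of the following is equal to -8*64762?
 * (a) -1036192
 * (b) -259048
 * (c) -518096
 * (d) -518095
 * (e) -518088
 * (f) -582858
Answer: c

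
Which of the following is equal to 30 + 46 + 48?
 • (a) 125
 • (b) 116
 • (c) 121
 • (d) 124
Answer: d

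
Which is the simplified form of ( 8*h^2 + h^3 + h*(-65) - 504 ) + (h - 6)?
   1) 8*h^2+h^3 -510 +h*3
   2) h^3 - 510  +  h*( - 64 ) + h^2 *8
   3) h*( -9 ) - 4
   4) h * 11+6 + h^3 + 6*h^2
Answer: 2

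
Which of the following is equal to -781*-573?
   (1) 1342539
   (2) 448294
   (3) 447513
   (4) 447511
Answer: 3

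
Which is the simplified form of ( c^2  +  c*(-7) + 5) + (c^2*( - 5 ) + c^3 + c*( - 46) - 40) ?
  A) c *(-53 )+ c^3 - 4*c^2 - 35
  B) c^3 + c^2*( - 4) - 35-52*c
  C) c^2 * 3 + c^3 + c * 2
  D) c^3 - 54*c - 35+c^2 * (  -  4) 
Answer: A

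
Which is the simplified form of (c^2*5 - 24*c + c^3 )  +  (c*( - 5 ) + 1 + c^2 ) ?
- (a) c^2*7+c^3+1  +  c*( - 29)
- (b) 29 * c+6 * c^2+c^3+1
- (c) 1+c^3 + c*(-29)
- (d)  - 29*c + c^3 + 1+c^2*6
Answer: d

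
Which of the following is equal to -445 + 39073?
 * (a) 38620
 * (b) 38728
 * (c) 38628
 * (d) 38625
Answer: c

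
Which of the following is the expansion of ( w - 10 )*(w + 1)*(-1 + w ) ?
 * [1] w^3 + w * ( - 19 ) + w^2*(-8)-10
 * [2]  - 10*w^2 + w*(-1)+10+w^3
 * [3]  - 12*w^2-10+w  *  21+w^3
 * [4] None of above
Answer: 2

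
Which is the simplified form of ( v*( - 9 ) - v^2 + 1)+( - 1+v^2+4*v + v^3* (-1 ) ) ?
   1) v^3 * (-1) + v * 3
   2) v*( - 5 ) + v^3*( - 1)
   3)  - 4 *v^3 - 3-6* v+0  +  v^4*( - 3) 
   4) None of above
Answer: 2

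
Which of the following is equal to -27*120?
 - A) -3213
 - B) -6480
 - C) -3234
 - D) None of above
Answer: D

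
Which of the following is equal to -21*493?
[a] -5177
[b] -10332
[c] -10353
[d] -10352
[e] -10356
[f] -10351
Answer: c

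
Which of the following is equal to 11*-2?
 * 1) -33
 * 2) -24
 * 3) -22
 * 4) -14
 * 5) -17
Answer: 3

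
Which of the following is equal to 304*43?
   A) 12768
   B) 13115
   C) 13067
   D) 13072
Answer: D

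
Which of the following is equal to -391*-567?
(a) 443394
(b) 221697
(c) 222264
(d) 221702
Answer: b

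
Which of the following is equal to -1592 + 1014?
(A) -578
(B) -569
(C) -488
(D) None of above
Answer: A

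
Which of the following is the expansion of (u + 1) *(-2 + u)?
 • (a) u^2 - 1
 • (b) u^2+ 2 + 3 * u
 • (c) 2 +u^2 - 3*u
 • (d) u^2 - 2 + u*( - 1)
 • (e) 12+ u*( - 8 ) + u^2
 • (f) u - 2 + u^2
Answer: d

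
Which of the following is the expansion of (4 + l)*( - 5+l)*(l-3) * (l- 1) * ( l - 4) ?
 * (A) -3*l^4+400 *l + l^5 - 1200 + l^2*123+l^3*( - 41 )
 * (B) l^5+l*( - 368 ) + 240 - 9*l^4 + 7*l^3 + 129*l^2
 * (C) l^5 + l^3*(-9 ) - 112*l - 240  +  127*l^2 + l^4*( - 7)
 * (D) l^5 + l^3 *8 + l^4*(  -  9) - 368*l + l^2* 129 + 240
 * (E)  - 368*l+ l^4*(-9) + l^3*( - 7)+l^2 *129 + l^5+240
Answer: B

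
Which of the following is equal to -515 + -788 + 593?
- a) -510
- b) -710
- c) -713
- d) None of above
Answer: b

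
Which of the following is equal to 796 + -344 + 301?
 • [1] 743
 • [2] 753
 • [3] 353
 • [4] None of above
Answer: 2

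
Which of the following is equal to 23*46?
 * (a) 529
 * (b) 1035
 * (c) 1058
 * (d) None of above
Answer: c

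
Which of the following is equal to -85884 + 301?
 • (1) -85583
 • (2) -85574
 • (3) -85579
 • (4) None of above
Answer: 1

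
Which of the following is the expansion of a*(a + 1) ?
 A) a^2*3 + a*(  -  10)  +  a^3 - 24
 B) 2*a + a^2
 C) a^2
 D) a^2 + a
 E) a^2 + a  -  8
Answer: D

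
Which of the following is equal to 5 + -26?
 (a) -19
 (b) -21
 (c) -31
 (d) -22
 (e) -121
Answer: b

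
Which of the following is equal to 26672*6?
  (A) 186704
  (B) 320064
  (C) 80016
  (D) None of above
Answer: D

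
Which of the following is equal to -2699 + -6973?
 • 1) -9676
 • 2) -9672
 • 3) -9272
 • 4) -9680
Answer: 2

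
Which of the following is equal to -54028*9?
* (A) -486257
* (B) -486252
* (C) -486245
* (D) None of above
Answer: B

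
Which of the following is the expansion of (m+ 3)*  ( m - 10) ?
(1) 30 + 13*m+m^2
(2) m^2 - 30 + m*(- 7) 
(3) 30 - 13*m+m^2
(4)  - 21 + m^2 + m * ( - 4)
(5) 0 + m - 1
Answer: 2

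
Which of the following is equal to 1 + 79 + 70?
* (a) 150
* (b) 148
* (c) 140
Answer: a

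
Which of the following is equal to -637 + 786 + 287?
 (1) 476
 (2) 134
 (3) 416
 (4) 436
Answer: 4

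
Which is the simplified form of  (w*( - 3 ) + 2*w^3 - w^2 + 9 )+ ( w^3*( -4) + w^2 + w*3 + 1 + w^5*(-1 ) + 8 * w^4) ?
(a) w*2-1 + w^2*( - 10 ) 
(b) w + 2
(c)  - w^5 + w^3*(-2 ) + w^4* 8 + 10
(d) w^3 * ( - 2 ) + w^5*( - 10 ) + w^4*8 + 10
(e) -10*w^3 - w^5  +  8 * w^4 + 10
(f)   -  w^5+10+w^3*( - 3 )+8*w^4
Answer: c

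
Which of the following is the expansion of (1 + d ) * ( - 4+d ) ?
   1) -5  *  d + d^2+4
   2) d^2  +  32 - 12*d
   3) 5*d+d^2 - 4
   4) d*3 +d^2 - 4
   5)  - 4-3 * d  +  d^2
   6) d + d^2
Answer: 5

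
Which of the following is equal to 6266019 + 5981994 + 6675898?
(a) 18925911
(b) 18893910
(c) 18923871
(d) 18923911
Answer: d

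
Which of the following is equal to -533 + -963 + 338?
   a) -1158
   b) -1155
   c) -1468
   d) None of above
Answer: a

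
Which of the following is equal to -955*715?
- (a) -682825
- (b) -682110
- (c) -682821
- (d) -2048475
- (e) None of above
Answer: a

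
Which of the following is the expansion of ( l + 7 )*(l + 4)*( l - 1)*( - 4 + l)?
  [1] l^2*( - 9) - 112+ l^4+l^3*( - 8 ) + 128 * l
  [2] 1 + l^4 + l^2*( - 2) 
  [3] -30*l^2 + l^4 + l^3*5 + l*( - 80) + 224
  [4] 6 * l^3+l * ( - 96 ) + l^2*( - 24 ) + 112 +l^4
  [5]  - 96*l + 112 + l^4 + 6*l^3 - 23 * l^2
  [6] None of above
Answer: 5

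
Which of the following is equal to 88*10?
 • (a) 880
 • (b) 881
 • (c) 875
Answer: a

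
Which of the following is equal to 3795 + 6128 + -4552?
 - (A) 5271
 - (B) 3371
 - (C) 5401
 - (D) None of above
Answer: D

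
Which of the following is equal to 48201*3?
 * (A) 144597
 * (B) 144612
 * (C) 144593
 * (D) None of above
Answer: D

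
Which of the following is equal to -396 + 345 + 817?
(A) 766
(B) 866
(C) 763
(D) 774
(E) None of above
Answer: A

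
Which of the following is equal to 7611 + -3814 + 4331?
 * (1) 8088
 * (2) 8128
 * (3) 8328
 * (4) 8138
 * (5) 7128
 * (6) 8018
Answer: 2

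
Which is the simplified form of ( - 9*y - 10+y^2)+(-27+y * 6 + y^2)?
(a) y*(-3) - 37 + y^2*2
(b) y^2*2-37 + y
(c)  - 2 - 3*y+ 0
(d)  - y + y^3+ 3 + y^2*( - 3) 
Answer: a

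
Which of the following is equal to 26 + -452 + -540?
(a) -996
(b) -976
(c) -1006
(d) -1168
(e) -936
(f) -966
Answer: f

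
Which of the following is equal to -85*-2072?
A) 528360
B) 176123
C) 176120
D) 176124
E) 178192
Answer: C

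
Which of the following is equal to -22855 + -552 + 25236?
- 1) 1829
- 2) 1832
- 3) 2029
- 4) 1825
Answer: 1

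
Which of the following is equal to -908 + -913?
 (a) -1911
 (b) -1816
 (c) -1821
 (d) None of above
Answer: c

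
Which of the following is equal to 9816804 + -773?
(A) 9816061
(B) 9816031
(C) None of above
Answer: B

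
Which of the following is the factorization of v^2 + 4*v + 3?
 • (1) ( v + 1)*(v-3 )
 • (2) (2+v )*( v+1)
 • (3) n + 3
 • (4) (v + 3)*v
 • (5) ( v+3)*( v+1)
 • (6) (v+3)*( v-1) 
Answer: 5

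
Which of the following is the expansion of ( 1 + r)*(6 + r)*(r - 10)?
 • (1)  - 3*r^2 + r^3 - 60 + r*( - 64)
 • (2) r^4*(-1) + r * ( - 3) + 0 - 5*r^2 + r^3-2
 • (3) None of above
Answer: 1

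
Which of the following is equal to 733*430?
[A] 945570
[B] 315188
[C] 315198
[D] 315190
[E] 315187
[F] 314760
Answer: D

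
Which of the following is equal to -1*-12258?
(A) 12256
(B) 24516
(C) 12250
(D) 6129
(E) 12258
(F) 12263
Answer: E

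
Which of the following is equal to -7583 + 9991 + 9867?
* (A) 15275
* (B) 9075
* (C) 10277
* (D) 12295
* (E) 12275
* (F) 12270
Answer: E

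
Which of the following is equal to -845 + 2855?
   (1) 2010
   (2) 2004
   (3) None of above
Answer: 1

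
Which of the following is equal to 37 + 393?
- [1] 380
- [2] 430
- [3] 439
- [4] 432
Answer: 2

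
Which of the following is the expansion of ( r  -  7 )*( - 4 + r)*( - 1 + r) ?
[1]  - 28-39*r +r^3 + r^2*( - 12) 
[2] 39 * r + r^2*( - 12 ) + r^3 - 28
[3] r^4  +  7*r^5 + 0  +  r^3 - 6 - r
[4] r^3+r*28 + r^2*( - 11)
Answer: 2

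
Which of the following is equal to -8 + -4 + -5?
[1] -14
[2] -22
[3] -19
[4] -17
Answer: 4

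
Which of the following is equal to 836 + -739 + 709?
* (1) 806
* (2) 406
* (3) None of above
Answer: 1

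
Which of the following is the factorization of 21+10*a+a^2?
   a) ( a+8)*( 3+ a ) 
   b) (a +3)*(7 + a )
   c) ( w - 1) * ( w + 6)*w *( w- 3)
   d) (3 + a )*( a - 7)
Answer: b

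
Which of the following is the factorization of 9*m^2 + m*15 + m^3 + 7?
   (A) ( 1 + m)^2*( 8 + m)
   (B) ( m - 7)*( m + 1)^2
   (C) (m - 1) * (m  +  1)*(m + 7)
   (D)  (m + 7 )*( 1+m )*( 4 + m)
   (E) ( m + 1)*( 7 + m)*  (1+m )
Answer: E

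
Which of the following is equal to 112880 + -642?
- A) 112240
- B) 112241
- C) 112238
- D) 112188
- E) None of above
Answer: C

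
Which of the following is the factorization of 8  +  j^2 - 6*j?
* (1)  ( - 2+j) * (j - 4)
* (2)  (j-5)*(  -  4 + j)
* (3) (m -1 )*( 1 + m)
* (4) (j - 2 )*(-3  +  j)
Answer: 1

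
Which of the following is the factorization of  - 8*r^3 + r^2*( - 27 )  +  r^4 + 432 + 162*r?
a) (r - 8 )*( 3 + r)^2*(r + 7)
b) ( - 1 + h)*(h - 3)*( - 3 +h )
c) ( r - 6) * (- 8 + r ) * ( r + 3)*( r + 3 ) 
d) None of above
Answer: c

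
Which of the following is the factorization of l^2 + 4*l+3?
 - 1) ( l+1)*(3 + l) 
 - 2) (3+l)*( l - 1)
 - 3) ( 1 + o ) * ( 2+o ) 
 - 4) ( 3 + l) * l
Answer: 1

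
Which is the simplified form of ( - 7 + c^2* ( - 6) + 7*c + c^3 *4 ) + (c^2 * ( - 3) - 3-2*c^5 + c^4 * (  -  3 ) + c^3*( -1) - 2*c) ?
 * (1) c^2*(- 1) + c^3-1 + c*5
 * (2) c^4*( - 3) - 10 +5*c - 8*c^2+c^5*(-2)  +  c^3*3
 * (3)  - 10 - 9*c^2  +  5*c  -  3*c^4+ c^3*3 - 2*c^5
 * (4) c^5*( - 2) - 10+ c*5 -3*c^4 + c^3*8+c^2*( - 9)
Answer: 3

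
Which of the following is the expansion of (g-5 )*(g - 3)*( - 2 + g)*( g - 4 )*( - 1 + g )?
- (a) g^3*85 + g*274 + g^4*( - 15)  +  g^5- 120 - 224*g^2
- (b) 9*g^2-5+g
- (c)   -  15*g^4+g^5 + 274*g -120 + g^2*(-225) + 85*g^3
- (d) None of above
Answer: c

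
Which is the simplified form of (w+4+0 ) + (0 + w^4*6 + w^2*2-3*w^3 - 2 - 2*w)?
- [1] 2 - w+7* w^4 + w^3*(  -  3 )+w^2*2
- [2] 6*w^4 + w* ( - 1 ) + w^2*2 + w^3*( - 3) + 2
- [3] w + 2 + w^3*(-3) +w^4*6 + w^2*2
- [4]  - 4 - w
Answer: 2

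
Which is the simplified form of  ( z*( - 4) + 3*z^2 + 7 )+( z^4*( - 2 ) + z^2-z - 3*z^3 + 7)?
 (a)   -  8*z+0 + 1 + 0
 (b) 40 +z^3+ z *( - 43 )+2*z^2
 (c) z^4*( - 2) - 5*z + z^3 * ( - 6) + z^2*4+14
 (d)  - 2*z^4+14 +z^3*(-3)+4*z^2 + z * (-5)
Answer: d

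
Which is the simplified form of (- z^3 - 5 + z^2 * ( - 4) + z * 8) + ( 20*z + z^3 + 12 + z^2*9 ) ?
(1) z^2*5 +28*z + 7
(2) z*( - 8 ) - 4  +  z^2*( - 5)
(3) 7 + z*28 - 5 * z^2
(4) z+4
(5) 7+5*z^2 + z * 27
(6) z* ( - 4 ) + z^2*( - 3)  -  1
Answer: 1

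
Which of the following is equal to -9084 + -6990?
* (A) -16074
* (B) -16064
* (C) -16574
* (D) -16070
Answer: A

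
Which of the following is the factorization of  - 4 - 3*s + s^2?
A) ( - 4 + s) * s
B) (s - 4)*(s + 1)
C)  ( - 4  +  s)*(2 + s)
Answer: B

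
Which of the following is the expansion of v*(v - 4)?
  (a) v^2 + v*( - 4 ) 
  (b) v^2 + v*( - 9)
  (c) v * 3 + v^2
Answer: a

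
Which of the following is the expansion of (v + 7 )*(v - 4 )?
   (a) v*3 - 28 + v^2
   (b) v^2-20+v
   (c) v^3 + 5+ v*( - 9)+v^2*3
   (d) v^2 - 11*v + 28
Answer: a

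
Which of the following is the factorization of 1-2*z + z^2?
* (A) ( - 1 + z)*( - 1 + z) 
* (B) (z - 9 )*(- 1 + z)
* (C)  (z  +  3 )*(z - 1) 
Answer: A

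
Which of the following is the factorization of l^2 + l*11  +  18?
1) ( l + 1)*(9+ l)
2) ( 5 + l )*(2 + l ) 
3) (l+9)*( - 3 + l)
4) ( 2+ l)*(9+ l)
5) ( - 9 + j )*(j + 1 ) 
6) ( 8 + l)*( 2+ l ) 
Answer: 4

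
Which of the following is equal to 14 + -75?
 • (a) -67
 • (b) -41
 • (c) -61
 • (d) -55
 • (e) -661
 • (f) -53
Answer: c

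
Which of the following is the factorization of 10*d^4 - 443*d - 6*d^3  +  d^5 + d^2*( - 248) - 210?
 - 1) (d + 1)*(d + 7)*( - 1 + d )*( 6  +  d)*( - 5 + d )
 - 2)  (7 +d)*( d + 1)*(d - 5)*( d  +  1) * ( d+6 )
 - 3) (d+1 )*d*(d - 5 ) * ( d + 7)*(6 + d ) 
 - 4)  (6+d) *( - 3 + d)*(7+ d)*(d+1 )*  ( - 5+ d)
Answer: 2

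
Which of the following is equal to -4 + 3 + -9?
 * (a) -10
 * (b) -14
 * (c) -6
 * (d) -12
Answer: a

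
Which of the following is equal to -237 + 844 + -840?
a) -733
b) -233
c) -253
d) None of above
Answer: b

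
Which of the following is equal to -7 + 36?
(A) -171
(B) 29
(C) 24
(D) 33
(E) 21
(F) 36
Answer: B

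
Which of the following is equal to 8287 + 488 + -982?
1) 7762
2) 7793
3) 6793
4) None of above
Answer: 2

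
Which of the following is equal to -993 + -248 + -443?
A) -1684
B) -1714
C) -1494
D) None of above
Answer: A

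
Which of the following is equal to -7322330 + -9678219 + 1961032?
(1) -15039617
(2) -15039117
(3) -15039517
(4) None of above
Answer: 3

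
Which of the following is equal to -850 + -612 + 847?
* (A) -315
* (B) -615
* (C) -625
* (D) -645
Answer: B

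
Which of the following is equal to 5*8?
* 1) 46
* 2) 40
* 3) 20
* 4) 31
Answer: 2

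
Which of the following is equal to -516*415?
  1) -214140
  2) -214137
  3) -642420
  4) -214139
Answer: 1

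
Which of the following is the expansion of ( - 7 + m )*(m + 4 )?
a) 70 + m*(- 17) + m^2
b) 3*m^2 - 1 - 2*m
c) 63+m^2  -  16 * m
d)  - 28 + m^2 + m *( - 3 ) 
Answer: d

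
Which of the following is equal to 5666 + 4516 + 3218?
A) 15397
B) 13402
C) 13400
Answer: C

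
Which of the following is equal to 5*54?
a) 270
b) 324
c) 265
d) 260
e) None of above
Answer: a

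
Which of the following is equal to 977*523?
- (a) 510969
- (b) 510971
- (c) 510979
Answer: b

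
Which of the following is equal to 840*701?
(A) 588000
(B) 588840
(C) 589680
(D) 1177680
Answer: B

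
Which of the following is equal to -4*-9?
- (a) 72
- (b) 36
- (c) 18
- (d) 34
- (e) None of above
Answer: b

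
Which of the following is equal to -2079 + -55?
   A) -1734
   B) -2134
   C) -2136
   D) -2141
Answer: B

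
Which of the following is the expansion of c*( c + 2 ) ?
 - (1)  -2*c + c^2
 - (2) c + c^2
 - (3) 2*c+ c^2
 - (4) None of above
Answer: 3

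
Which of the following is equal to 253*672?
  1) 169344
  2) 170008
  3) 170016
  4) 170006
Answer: 3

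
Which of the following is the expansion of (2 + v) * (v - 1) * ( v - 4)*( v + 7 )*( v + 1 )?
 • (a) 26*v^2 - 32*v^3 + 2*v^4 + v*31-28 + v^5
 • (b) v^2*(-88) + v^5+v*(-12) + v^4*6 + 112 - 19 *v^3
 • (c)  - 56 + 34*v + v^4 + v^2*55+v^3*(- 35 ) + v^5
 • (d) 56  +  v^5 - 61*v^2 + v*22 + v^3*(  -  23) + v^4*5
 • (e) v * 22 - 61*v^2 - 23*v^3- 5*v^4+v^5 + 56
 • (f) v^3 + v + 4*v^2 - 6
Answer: d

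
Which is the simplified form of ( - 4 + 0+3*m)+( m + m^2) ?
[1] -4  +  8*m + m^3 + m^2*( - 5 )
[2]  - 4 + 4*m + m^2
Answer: 2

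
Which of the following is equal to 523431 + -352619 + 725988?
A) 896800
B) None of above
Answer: A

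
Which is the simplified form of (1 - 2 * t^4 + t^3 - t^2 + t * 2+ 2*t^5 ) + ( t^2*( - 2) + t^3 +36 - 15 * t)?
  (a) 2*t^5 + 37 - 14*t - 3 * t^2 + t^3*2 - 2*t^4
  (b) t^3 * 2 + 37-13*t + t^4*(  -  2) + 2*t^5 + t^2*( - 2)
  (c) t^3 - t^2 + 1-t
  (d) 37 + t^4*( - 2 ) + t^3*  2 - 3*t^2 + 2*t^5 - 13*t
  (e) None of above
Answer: d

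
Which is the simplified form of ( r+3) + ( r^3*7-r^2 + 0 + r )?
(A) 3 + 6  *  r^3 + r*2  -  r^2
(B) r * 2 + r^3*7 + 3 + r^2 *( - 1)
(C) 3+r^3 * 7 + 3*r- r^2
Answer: B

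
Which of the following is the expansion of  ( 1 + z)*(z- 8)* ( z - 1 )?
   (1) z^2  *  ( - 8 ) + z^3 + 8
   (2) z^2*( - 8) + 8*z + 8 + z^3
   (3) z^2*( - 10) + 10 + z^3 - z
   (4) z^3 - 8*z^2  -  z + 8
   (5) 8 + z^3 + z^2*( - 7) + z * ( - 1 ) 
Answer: 4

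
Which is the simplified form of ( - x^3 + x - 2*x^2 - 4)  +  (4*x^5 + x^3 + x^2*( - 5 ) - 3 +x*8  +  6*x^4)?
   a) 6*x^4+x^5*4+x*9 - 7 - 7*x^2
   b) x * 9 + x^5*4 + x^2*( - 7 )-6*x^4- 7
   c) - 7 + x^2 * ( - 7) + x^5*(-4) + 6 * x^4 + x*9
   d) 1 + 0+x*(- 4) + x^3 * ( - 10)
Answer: a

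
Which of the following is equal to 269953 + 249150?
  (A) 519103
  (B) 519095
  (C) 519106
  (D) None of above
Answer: A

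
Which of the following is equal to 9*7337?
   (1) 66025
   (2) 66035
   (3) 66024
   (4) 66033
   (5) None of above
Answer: 4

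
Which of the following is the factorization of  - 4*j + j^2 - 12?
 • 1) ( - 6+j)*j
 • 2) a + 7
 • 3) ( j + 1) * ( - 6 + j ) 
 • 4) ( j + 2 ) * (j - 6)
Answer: 4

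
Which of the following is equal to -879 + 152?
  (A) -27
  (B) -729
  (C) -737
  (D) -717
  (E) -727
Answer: E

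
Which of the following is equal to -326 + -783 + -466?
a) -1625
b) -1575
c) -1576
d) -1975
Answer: b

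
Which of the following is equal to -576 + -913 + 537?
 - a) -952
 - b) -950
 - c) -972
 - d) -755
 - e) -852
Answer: a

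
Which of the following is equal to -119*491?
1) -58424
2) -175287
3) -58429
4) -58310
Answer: 3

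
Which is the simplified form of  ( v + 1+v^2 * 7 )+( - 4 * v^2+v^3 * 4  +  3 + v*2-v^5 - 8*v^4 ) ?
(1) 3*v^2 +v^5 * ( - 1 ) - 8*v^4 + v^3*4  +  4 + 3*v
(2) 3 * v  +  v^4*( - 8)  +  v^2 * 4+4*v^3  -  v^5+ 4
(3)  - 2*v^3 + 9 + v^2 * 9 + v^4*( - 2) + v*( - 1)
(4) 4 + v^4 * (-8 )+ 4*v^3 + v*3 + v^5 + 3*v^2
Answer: 1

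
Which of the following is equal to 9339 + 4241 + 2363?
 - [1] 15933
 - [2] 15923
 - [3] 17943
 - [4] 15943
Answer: 4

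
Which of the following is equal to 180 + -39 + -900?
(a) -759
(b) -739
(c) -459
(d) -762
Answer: a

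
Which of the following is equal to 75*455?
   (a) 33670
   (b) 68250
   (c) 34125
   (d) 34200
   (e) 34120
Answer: c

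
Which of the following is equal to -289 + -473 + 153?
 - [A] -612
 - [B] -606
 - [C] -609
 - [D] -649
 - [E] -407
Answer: C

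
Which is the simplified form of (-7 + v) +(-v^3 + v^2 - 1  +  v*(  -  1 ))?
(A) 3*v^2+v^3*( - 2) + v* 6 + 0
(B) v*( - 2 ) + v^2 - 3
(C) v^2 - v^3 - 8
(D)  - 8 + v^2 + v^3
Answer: C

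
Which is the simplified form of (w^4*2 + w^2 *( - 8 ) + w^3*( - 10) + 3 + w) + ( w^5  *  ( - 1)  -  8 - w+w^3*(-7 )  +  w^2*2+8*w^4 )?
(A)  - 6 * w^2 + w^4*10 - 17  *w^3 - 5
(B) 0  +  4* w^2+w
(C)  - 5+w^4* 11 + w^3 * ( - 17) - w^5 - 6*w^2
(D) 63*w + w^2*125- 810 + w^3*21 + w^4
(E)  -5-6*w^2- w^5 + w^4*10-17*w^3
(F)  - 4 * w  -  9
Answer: E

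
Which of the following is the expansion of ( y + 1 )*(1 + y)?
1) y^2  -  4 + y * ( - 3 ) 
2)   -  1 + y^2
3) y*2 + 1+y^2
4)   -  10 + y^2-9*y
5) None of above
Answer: 3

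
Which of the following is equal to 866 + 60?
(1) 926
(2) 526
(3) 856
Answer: 1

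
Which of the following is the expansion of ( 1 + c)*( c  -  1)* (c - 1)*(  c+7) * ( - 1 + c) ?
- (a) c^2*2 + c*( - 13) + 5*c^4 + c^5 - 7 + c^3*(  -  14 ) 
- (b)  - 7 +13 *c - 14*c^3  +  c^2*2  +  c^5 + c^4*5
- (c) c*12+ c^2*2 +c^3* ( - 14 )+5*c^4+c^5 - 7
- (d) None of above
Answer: b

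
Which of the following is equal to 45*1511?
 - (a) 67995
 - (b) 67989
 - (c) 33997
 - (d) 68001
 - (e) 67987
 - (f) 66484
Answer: a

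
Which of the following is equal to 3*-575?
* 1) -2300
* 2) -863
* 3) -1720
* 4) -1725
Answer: 4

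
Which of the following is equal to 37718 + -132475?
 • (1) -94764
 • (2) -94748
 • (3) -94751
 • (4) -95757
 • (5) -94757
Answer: 5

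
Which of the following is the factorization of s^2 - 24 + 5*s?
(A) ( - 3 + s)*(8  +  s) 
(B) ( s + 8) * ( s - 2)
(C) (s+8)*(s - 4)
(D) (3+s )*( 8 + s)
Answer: A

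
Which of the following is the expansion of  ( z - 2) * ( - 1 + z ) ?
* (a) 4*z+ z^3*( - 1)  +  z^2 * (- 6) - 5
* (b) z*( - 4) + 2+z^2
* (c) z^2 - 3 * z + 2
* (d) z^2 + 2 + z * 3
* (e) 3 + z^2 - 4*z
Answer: c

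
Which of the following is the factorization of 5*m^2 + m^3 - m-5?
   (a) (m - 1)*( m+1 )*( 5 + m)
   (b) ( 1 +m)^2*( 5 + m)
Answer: a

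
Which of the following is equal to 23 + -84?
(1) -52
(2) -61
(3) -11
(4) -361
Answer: 2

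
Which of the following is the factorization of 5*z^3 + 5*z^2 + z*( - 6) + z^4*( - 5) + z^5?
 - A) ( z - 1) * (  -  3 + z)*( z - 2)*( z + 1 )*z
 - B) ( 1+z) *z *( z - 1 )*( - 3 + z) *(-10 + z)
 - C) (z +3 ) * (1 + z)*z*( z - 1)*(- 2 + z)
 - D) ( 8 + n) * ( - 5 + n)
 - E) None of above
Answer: A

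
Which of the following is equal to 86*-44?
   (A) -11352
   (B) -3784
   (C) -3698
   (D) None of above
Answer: B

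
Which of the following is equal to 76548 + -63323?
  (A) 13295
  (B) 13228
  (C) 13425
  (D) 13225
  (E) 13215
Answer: D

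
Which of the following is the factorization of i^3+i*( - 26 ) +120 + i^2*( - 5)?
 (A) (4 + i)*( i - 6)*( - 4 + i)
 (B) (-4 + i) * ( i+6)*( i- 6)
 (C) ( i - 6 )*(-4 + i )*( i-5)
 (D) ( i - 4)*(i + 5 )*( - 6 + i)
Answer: D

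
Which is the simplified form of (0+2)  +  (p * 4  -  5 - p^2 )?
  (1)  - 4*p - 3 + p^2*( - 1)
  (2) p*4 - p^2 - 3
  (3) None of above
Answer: 2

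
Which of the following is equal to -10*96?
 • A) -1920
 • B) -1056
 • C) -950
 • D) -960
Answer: D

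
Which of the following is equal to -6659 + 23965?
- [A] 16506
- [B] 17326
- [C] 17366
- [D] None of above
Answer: D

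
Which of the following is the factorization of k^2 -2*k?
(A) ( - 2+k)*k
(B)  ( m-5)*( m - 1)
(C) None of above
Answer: A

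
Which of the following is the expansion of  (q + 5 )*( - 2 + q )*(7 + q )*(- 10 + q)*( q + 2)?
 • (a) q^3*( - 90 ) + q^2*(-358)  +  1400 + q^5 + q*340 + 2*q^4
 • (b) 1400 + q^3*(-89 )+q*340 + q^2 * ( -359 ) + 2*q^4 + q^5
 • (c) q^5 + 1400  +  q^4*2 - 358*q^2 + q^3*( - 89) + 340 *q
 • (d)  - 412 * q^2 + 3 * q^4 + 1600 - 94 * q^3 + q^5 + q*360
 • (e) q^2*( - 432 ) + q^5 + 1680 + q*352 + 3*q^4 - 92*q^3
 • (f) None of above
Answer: c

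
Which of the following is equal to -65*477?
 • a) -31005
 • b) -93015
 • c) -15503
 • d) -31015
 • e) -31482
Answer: a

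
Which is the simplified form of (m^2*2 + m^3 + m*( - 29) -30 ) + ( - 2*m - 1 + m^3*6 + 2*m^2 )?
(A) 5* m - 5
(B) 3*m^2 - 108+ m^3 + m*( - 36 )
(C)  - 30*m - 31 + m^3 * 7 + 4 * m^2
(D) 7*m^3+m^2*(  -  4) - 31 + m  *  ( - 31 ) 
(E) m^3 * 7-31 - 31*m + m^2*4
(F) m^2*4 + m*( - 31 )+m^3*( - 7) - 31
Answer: E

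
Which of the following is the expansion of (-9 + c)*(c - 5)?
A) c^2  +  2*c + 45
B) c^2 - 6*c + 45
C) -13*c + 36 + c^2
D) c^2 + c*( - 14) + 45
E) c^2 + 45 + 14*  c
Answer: D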